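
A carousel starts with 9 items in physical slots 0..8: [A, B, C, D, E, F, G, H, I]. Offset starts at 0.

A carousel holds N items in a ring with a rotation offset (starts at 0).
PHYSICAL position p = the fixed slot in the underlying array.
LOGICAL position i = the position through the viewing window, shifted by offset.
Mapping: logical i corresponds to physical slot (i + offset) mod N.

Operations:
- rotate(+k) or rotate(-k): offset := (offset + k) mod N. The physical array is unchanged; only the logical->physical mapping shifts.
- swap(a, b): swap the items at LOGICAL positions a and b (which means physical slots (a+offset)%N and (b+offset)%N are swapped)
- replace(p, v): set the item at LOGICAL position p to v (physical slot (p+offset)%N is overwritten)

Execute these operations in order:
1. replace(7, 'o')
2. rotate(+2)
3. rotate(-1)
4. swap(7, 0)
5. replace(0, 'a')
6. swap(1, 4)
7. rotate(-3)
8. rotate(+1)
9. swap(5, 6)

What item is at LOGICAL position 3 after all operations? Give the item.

After op 1 (replace(7, 'o')): offset=0, physical=[A,B,C,D,E,F,G,o,I], logical=[A,B,C,D,E,F,G,o,I]
After op 2 (rotate(+2)): offset=2, physical=[A,B,C,D,E,F,G,o,I], logical=[C,D,E,F,G,o,I,A,B]
After op 3 (rotate(-1)): offset=1, physical=[A,B,C,D,E,F,G,o,I], logical=[B,C,D,E,F,G,o,I,A]
After op 4 (swap(7, 0)): offset=1, physical=[A,I,C,D,E,F,G,o,B], logical=[I,C,D,E,F,G,o,B,A]
After op 5 (replace(0, 'a')): offset=1, physical=[A,a,C,D,E,F,G,o,B], logical=[a,C,D,E,F,G,o,B,A]
After op 6 (swap(1, 4)): offset=1, physical=[A,a,F,D,E,C,G,o,B], logical=[a,F,D,E,C,G,o,B,A]
After op 7 (rotate(-3)): offset=7, physical=[A,a,F,D,E,C,G,o,B], logical=[o,B,A,a,F,D,E,C,G]
After op 8 (rotate(+1)): offset=8, physical=[A,a,F,D,E,C,G,o,B], logical=[B,A,a,F,D,E,C,G,o]
After op 9 (swap(5, 6)): offset=8, physical=[A,a,F,D,C,E,G,o,B], logical=[B,A,a,F,D,C,E,G,o]

Answer: F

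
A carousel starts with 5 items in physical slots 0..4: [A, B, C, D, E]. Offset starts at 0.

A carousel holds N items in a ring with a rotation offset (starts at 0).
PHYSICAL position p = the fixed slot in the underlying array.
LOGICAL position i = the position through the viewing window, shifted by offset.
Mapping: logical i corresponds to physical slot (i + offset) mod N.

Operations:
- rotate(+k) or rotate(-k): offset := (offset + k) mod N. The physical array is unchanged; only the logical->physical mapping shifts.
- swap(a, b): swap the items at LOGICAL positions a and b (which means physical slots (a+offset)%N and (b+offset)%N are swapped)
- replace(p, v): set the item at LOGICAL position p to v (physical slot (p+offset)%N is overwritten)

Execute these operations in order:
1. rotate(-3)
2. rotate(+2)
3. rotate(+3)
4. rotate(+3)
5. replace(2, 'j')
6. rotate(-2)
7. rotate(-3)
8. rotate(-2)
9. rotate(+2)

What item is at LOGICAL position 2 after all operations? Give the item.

After op 1 (rotate(-3)): offset=2, physical=[A,B,C,D,E], logical=[C,D,E,A,B]
After op 2 (rotate(+2)): offset=4, physical=[A,B,C,D,E], logical=[E,A,B,C,D]
After op 3 (rotate(+3)): offset=2, physical=[A,B,C,D,E], logical=[C,D,E,A,B]
After op 4 (rotate(+3)): offset=0, physical=[A,B,C,D,E], logical=[A,B,C,D,E]
After op 5 (replace(2, 'j')): offset=0, physical=[A,B,j,D,E], logical=[A,B,j,D,E]
After op 6 (rotate(-2)): offset=3, physical=[A,B,j,D,E], logical=[D,E,A,B,j]
After op 7 (rotate(-3)): offset=0, physical=[A,B,j,D,E], logical=[A,B,j,D,E]
After op 8 (rotate(-2)): offset=3, physical=[A,B,j,D,E], logical=[D,E,A,B,j]
After op 9 (rotate(+2)): offset=0, physical=[A,B,j,D,E], logical=[A,B,j,D,E]

Answer: j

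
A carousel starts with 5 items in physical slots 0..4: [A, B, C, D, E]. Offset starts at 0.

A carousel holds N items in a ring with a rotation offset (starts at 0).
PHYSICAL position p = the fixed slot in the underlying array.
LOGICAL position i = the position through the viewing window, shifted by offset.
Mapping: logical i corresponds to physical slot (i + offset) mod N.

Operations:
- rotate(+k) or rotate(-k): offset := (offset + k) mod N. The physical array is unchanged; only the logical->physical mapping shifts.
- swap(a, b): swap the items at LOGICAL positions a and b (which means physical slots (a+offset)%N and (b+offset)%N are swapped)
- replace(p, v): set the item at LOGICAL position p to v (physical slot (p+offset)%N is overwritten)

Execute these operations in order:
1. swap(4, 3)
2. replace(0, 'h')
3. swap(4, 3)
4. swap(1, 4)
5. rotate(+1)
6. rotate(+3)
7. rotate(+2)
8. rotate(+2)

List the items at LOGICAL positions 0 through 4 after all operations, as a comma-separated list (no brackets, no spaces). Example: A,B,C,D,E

Answer: D,B,h,E,C

Derivation:
After op 1 (swap(4, 3)): offset=0, physical=[A,B,C,E,D], logical=[A,B,C,E,D]
After op 2 (replace(0, 'h')): offset=0, physical=[h,B,C,E,D], logical=[h,B,C,E,D]
After op 3 (swap(4, 3)): offset=0, physical=[h,B,C,D,E], logical=[h,B,C,D,E]
After op 4 (swap(1, 4)): offset=0, physical=[h,E,C,D,B], logical=[h,E,C,D,B]
After op 5 (rotate(+1)): offset=1, physical=[h,E,C,D,B], logical=[E,C,D,B,h]
After op 6 (rotate(+3)): offset=4, physical=[h,E,C,D,B], logical=[B,h,E,C,D]
After op 7 (rotate(+2)): offset=1, physical=[h,E,C,D,B], logical=[E,C,D,B,h]
After op 8 (rotate(+2)): offset=3, physical=[h,E,C,D,B], logical=[D,B,h,E,C]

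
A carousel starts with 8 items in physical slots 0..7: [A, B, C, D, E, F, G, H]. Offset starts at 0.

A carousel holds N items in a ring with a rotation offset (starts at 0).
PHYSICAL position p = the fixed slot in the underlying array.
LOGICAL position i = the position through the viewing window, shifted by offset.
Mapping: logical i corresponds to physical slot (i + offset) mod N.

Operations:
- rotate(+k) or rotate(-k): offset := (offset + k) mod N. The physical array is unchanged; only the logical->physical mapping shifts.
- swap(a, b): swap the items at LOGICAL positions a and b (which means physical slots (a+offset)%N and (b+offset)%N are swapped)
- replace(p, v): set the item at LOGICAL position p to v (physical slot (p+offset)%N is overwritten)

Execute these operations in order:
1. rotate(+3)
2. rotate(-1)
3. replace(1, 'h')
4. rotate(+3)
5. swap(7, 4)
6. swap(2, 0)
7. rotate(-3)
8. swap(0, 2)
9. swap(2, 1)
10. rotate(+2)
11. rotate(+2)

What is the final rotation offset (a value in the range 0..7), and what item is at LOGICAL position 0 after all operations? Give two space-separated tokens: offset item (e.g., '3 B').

After op 1 (rotate(+3)): offset=3, physical=[A,B,C,D,E,F,G,H], logical=[D,E,F,G,H,A,B,C]
After op 2 (rotate(-1)): offset=2, physical=[A,B,C,D,E,F,G,H], logical=[C,D,E,F,G,H,A,B]
After op 3 (replace(1, 'h')): offset=2, physical=[A,B,C,h,E,F,G,H], logical=[C,h,E,F,G,H,A,B]
After op 4 (rotate(+3)): offset=5, physical=[A,B,C,h,E,F,G,H], logical=[F,G,H,A,B,C,h,E]
After op 5 (swap(7, 4)): offset=5, physical=[A,E,C,h,B,F,G,H], logical=[F,G,H,A,E,C,h,B]
After op 6 (swap(2, 0)): offset=5, physical=[A,E,C,h,B,H,G,F], logical=[H,G,F,A,E,C,h,B]
After op 7 (rotate(-3)): offset=2, physical=[A,E,C,h,B,H,G,F], logical=[C,h,B,H,G,F,A,E]
After op 8 (swap(0, 2)): offset=2, physical=[A,E,B,h,C,H,G,F], logical=[B,h,C,H,G,F,A,E]
After op 9 (swap(2, 1)): offset=2, physical=[A,E,B,C,h,H,G,F], logical=[B,C,h,H,G,F,A,E]
After op 10 (rotate(+2)): offset=4, physical=[A,E,B,C,h,H,G,F], logical=[h,H,G,F,A,E,B,C]
After op 11 (rotate(+2)): offset=6, physical=[A,E,B,C,h,H,G,F], logical=[G,F,A,E,B,C,h,H]

Answer: 6 G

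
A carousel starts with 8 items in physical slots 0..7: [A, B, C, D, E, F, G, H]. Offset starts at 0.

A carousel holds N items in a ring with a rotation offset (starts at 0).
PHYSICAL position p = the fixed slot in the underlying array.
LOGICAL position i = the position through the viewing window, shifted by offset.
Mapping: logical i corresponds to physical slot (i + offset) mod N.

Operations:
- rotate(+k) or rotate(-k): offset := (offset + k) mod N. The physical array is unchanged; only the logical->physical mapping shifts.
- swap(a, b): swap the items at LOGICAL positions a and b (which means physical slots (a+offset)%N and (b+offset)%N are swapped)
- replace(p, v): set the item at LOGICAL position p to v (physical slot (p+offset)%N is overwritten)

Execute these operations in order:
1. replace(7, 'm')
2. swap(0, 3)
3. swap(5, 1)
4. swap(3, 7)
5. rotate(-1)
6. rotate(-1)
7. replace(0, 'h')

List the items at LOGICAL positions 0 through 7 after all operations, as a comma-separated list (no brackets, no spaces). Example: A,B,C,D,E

After op 1 (replace(7, 'm')): offset=0, physical=[A,B,C,D,E,F,G,m], logical=[A,B,C,D,E,F,G,m]
After op 2 (swap(0, 3)): offset=0, physical=[D,B,C,A,E,F,G,m], logical=[D,B,C,A,E,F,G,m]
After op 3 (swap(5, 1)): offset=0, physical=[D,F,C,A,E,B,G,m], logical=[D,F,C,A,E,B,G,m]
After op 4 (swap(3, 7)): offset=0, physical=[D,F,C,m,E,B,G,A], logical=[D,F,C,m,E,B,G,A]
After op 5 (rotate(-1)): offset=7, physical=[D,F,C,m,E,B,G,A], logical=[A,D,F,C,m,E,B,G]
After op 6 (rotate(-1)): offset=6, physical=[D,F,C,m,E,B,G,A], logical=[G,A,D,F,C,m,E,B]
After op 7 (replace(0, 'h')): offset=6, physical=[D,F,C,m,E,B,h,A], logical=[h,A,D,F,C,m,E,B]

Answer: h,A,D,F,C,m,E,B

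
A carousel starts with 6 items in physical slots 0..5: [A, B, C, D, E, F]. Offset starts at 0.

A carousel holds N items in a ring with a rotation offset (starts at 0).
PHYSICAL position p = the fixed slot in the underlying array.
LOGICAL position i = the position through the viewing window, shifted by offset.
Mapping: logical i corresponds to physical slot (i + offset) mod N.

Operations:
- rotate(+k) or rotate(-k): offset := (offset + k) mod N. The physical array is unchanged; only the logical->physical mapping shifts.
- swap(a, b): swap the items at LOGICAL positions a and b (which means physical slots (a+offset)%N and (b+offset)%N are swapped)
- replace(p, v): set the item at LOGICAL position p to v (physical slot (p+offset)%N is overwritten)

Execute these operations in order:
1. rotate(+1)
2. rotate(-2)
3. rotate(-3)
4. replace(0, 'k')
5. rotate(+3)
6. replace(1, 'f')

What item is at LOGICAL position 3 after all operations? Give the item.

Answer: k

Derivation:
After op 1 (rotate(+1)): offset=1, physical=[A,B,C,D,E,F], logical=[B,C,D,E,F,A]
After op 2 (rotate(-2)): offset=5, physical=[A,B,C,D,E,F], logical=[F,A,B,C,D,E]
After op 3 (rotate(-3)): offset=2, physical=[A,B,C,D,E,F], logical=[C,D,E,F,A,B]
After op 4 (replace(0, 'k')): offset=2, physical=[A,B,k,D,E,F], logical=[k,D,E,F,A,B]
After op 5 (rotate(+3)): offset=5, physical=[A,B,k,D,E,F], logical=[F,A,B,k,D,E]
After op 6 (replace(1, 'f')): offset=5, physical=[f,B,k,D,E,F], logical=[F,f,B,k,D,E]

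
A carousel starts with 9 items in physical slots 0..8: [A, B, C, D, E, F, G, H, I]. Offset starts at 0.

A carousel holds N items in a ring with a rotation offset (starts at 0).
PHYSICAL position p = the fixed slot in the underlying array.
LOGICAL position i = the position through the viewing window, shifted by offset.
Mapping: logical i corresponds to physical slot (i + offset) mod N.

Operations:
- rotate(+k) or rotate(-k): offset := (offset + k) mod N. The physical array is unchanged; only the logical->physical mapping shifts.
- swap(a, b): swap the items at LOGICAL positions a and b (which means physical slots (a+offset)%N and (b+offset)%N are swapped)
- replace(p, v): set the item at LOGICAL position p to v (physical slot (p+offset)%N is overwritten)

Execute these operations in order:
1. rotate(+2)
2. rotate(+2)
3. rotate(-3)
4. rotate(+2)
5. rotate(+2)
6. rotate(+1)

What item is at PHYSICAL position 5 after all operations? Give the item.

Answer: F

Derivation:
After op 1 (rotate(+2)): offset=2, physical=[A,B,C,D,E,F,G,H,I], logical=[C,D,E,F,G,H,I,A,B]
After op 2 (rotate(+2)): offset=4, physical=[A,B,C,D,E,F,G,H,I], logical=[E,F,G,H,I,A,B,C,D]
After op 3 (rotate(-3)): offset=1, physical=[A,B,C,D,E,F,G,H,I], logical=[B,C,D,E,F,G,H,I,A]
After op 4 (rotate(+2)): offset=3, physical=[A,B,C,D,E,F,G,H,I], logical=[D,E,F,G,H,I,A,B,C]
After op 5 (rotate(+2)): offset=5, physical=[A,B,C,D,E,F,G,H,I], logical=[F,G,H,I,A,B,C,D,E]
After op 6 (rotate(+1)): offset=6, physical=[A,B,C,D,E,F,G,H,I], logical=[G,H,I,A,B,C,D,E,F]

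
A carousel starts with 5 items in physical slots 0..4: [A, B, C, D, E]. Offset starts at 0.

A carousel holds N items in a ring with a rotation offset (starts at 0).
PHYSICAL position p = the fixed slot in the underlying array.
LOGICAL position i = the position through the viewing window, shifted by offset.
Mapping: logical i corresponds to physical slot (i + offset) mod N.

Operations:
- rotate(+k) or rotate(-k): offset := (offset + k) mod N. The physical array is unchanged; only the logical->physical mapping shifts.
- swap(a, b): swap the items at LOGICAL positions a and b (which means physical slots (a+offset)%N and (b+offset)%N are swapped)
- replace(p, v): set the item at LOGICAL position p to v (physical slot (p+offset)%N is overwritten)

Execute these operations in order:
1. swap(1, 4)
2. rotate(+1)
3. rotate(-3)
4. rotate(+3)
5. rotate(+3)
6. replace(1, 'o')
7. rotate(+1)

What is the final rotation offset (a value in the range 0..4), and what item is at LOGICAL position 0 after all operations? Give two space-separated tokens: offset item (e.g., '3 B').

After op 1 (swap(1, 4)): offset=0, physical=[A,E,C,D,B], logical=[A,E,C,D,B]
After op 2 (rotate(+1)): offset=1, physical=[A,E,C,D,B], logical=[E,C,D,B,A]
After op 3 (rotate(-3)): offset=3, physical=[A,E,C,D,B], logical=[D,B,A,E,C]
After op 4 (rotate(+3)): offset=1, physical=[A,E,C,D,B], logical=[E,C,D,B,A]
After op 5 (rotate(+3)): offset=4, physical=[A,E,C,D,B], logical=[B,A,E,C,D]
After op 6 (replace(1, 'o')): offset=4, physical=[o,E,C,D,B], logical=[B,o,E,C,D]
After op 7 (rotate(+1)): offset=0, physical=[o,E,C,D,B], logical=[o,E,C,D,B]

Answer: 0 o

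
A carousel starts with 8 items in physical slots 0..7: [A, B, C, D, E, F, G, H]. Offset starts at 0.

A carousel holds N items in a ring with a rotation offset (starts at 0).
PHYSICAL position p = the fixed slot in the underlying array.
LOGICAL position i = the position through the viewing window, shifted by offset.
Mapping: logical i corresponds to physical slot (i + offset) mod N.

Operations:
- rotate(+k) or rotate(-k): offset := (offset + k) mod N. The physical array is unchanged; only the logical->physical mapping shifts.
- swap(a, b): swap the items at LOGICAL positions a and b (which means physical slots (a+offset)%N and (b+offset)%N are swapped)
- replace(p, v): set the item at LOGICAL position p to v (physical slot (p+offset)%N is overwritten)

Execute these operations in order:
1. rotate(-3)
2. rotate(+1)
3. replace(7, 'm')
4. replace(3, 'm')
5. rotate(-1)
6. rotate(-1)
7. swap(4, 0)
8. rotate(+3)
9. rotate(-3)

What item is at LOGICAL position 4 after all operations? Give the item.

Answer: E

Derivation:
After op 1 (rotate(-3)): offset=5, physical=[A,B,C,D,E,F,G,H], logical=[F,G,H,A,B,C,D,E]
After op 2 (rotate(+1)): offset=6, physical=[A,B,C,D,E,F,G,H], logical=[G,H,A,B,C,D,E,F]
After op 3 (replace(7, 'm')): offset=6, physical=[A,B,C,D,E,m,G,H], logical=[G,H,A,B,C,D,E,m]
After op 4 (replace(3, 'm')): offset=6, physical=[A,m,C,D,E,m,G,H], logical=[G,H,A,m,C,D,E,m]
After op 5 (rotate(-1)): offset=5, physical=[A,m,C,D,E,m,G,H], logical=[m,G,H,A,m,C,D,E]
After op 6 (rotate(-1)): offset=4, physical=[A,m,C,D,E,m,G,H], logical=[E,m,G,H,A,m,C,D]
After op 7 (swap(4, 0)): offset=4, physical=[E,m,C,D,A,m,G,H], logical=[A,m,G,H,E,m,C,D]
After op 8 (rotate(+3)): offset=7, physical=[E,m,C,D,A,m,G,H], logical=[H,E,m,C,D,A,m,G]
After op 9 (rotate(-3)): offset=4, physical=[E,m,C,D,A,m,G,H], logical=[A,m,G,H,E,m,C,D]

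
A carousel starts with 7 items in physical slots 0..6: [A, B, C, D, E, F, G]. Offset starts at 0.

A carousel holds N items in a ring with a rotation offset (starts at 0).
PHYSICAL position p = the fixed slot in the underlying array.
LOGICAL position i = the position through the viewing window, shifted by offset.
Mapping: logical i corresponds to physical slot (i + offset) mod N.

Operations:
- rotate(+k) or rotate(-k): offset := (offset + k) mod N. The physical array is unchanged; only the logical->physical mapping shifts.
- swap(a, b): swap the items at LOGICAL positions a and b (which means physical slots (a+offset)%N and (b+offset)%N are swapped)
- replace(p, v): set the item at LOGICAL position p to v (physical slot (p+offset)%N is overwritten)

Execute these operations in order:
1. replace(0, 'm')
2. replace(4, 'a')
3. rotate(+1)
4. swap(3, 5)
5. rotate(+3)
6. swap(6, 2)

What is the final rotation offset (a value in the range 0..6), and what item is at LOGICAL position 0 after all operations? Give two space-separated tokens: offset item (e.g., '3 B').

After op 1 (replace(0, 'm')): offset=0, physical=[m,B,C,D,E,F,G], logical=[m,B,C,D,E,F,G]
After op 2 (replace(4, 'a')): offset=0, physical=[m,B,C,D,a,F,G], logical=[m,B,C,D,a,F,G]
After op 3 (rotate(+1)): offset=1, physical=[m,B,C,D,a,F,G], logical=[B,C,D,a,F,G,m]
After op 4 (swap(3, 5)): offset=1, physical=[m,B,C,D,G,F,a], logical=[B,C,D,G,F,a,m]
After op 5 (rotate(+3)): offset=4, physical=[m,B,C,D,G,F,a], logical=[G,F,a,m,B,C,D]
After op 6 (swap(6, 2)): offset=4, physical=[m,B,C,a,G,F,D], logical=[G,F,D,m,B,C,a]

Answer: 4 G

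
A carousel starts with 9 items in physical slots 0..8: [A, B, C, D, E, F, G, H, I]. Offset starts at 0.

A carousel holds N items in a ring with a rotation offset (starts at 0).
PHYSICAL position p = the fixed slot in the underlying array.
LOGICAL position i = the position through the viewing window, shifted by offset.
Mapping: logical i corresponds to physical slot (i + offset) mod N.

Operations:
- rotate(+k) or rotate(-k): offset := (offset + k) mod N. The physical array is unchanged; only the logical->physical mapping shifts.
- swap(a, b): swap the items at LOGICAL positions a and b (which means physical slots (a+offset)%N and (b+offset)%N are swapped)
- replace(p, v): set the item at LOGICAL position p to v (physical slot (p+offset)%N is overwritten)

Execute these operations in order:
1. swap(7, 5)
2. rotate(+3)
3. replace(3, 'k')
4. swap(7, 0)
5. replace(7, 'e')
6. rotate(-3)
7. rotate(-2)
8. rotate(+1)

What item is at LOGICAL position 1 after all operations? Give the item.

Answer: A

Derivation:
After op 1 (swap(7, 5)): offset=0, physical=[A,B,C,D,E,H,G,F,I], logical=[A,B,C,D,E,H,G,F,I]
After op 2 (rotate(+3)): offset=3, physical=[A,B,C,D,E,H,G,F,I], logical=[D,E,H,G,F,I,A,B,C]
After op 3 (replace(3, 'k')): offset=3, physical=[A,B,C,D,E,H,k,F,I], logical=[D,E,H,k,F,I,A,B,C]
After op 4 (swap(7, 0)): offset=3, physical=[A,D,C,B,E,H,k,F,I], logical=[B,E,H,k,F,I,A,D,C]
After op 5 (replace(7, 'e')): offset=3, physical=[A,e,C,B,E,H,k,F,I], logical=[B,E,H,k,F,I,A,e,C]
After op 6 (rotate(-3)): offset=0, physical=[A,e,C,B,E,H,k,F,I], logical=[A,e,C,B,E,H,k,F,I]
After op 7 (rotate(-2)): offset=7, physical=[A,e,C,B,E,H,k,F,I], logical=[F,I,A,e,C,B,E,H,k]
After op 8 (rotate(+1)): offset=8, physical=[A,e,C,B,E,H,k,F,I], logical=[I,A,e,C,B,E,H,k,F]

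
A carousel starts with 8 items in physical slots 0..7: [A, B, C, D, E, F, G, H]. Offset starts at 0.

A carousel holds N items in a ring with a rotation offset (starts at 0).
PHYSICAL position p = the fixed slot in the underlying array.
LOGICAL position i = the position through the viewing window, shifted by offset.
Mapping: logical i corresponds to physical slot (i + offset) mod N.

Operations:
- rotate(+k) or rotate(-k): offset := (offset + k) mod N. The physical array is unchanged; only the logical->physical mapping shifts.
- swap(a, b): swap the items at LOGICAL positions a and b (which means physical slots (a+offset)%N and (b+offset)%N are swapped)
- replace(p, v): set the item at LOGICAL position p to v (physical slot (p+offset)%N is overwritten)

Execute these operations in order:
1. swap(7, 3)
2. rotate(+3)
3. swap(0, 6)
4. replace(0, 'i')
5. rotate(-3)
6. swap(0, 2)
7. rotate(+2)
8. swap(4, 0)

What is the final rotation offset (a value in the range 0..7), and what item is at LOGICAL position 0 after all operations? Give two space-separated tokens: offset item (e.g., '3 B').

Answer: 2 G

Derivation:
After op 1 (swap(7, 3)): offset=0, physical=[A,B,C,H,E,F,G,D], logical=[A,B,C,H,E,F,G,D]
After op 2 (rotate(+3)): offset=3, physical=[A,B,C,H,E,F,G,D], logical=[H,E,F,G,D,A,B,C]
After op 3 (swap(0, 6)): offset=3, physical=[A,H,C,B,E,F,G,D], logical=[B,E,F,G,D,A,H,C]
After op 4 (replace(0, 'i')): offset=3, physical=[A,H,C,i,E,F,G,D], logical=[i,E,F,G,D,A,H,C]
After op 5 (rotate(-3)): offset=0, physical=[A,H,C,i,E,F,G,D], logical=[A,H,C,i,E,F,G,D]
After op 6 (swap(0, 2)): offset=0, physical=[C,H,A,i,E,F,G,D], logical=[C,H,A,i,E,F,G,D]
After op 7 (rotate(+2)): offset=2, physical=[C,H,A,i,E,F,G,D], logical=[A,i,E,F,G,D,C,H]
After op 8 (swap(4, 0)): offset=2, physical=[C,H,G,i,E,F,A,D], logical=[G,i,E,F,A,D,C,H]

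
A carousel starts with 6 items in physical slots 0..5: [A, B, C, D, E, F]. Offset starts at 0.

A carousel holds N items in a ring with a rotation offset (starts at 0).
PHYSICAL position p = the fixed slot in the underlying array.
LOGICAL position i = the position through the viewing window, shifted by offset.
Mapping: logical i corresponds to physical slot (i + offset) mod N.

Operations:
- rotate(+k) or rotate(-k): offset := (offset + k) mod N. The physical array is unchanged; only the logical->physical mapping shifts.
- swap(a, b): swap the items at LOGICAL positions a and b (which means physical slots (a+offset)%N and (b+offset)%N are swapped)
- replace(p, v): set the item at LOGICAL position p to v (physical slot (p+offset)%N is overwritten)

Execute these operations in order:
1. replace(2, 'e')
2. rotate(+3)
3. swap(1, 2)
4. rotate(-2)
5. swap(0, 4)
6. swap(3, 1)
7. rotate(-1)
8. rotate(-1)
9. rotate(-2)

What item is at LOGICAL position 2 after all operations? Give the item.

After op 1 (replace(2, 'e')): offset=0, physical=[A,B,e,D,E,F], logical=[A,B,e,D,E,F]
After op 2 (rotate(+3)): offset=3, physical=[A,B,e,D,E,F], logical=[D,E,F,A,B,e]
After op 3 (swap(1, 2)): offset=3, physical=[A,B,e,D,F,E], logical=[D,F,E,A,B,e]
After op 4 (rotate(-2)): offset=1, physical=[A,B,e,D,F,E], logical=[B,e,D,F,E,A]
After op 5 (swap(0, 4)): offset=1, physical=[A,E,e,D,F,B], logical=[E,e,D,F,B,A]
After op 6 (swap(3, 1)): offset=1, physical=[A,E,F,D,e,B], logical=[E,F,D,e,B,A]
After op 7 (rotate(-1)): offset=0, physical=[A,E,F,D,e,B], logical=[A,E,F,D,e,B]
After op 8 (rotate(-1)): offset=5, physical=[A,E,F,D,e,B], logical=[B,A,E,F,D,e]
After op 9 (rotate(-2)): offset=3, physical=[A,E,F,D,e,B], logical=[D,e,B,A,E,F]

Answer: B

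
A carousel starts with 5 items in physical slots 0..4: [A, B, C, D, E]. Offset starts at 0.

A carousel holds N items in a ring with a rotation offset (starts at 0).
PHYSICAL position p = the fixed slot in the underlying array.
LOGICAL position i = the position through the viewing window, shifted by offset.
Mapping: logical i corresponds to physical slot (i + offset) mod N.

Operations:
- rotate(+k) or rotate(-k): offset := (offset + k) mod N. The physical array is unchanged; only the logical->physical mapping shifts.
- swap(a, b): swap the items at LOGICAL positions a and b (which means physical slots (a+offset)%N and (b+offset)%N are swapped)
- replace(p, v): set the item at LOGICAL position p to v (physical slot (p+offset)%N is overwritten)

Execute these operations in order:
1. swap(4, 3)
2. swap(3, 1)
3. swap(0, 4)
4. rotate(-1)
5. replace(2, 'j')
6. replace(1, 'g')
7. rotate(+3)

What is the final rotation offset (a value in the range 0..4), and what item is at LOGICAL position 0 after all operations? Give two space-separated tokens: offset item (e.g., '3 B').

Answer: 2 C

Derivation:
After op 1 (swap(4, 3)): offset=0, physical=[A,B,C,E,D], logical=[A,B,C,E,D]
After op 2 (swap(3, 1)): offset=0, physical=[A,E,C,B,D], logical=[A,E,C,B,D]
After op 3 (swap(0, 4)): offset=0, physical=[D,E,C,B,A], logical=[D,E,C,B,A]
After op 4 (rotate(-1)): offset=4, physical=[D,E,C,B,A], logical=[A,D,E,C,B]
After op 5 (replace(2, 'j')): offset=4, physical=[D,j,C,B,A], logical=[A,D,j,C,B]
After op 6 (replace(1, 'g')): offset=4, physical=[g,j,C,B,A], logical=[A,g,j,C,B]
After op 7 (rotate(+3)): offset=2, physical=[g,j,C,B,A], logical=[C,B,A,g,j]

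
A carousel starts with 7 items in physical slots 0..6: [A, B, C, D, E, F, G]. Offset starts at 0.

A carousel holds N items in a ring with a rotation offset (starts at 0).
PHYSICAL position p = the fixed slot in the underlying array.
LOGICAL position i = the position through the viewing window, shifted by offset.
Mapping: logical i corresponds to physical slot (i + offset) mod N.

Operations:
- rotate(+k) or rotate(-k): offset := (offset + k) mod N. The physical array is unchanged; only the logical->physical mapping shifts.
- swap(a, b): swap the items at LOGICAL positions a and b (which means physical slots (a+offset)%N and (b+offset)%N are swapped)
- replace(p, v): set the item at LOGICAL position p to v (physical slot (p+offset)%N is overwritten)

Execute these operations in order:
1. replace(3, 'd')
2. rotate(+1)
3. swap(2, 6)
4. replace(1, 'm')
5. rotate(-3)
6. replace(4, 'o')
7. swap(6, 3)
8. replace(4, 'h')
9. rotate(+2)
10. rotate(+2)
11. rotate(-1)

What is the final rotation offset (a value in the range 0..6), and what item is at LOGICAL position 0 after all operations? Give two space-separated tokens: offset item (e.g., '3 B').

Answer: 1 E

Derivation:
After op 1 (replace(3, 'd')): offset=0, physical=[A,B,C,d,E,F,G], logical=[A,B,C,d,E,F,G]
After op 2 (rotate(+1)): offset=1, physical=[A,B,C,d,E,F,G], logical=[B,C,d,E,F,G,A]
After op 3 (swap(2, 6)): offset=1, physical=[d,B,C,A,E,F,G], logical=[B,C,A,E,F,G,d]
After op 4 (replace(1, 'm')): offset=1, physical=[d,B,m,A,E,F,G], logical=[B,m,A,E,F,G,d]
After op 5 (rotate(-3)): offset=5, physical=[d,B,m,A,E,F,G], logical=[F,G,d,B,m,A,E]
After op 6 (replace(4, 'o')): offset=5, physical=[d,B,o,A,E,F,G], logical=[F,G,d,B,o,A,E]
After op 7 (swap(6, 3)): offset=5, physical=[d,E,o,A,B,F,G], logical=[F,G,d,E,o,A,B]
After op 8 (replace(4, 'h')): offset=5, physical=[d,E,h,A,B,F,G], logical=[F,G,d,E,h,A,B]
After op 9 (rotate(+2)): offset=0, physical=[d,E,h,A,B,F,G], logical=[d,E,h,A,B,F,G]
After op 10 (rotate(+2)): offset=2, physical=[d,E,h,A,B,F,G], logical=[h,A,B,F,G,d,E]
After op 11 (rotate(-1)): offset=1, physical=[d,E,h,A,B,F,G], logical=[E,h,A,B,F,G,d]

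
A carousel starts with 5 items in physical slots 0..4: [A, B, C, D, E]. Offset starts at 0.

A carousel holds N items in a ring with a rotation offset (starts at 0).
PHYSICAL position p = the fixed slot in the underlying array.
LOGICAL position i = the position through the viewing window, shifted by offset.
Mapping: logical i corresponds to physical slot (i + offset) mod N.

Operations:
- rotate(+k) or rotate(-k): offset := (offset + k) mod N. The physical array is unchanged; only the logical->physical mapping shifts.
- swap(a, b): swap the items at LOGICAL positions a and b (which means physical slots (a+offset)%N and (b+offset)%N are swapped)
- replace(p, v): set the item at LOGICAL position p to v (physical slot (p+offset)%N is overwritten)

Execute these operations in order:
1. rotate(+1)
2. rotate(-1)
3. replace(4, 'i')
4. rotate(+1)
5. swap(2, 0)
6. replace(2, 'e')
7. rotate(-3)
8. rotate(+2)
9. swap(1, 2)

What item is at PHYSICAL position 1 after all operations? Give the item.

After op 1 (rotate(+1)): offset=1, physical=[A,B,C,D,E], logical=[B,C,D,E,A]
After op 2 (rotate(-1)): offset=0, physical=[A,B,C,D,E], logical=[A,B,C,D,E]
After op 3 (replace(4, 'i')): offset=0, physical=[A,B,C,D,i], logical=[A,B,C,D,i]
After op 4 (rotate(+1)): offset=1, physical=[A,B,C,D,i], logical=[B,C,D,i,A]
After op 5 (swap(2, 0)): offset=1, physical=[A,D,C,B,i], logical=[D,C,B,i,A]
After op 6 (replace(2, 'e')): offset=1, physical=[A,D,C,e,i], logical=[D,C,e,i,A]
After op 7 (rotate(-3)): offset=3, physical=[A,D,C,e,i], logical=[e,i,A,D,C]
After op 8 (rotate(+2)): offset=0, physical=[A,D,C,e,i], logical=[A,D,C,e,i]
After op 9 (swap(1, 2)): offset=0, physical=[A,C,D,e,i], logical=[A,C,D,e,i]

Answer: C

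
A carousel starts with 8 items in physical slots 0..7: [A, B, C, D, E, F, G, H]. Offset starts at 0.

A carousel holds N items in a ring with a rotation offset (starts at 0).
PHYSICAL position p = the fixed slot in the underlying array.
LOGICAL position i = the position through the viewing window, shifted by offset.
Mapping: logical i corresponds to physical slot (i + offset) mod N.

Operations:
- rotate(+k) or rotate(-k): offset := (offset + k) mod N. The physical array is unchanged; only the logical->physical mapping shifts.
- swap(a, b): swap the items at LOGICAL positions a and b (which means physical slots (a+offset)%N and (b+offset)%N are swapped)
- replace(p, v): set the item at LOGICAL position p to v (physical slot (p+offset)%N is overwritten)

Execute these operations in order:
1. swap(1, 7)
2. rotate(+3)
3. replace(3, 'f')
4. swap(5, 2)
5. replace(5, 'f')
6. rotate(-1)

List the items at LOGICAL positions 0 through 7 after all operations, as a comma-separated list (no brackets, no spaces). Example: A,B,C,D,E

After op 1 (swap(1, 7)): offset=0, physical=[A,H,C,D,E,F,G,B], logical=[A,H,C,D,E,F,G,B]
After op 2 (rotate(+3)): offset=3, physical=[A,H,C,D,E,F,G,B], logical=[D,E,F,G,B,A,H,C]
After op 3 (replace(3, 'f')): offset=3, physical=[A,H,C,D,E,F,f,B], logical=[D,E,F,f,B,A,H,C]
After op 4 (swap(5, 2)): offset=3, physical=[F,H,C,D,E,A,f,B], logical=[D,E,A,f,B,F,H,C]
After op 5 (replace(5, 'f')): offset=3, physical=[f,H,C,D,E,A,f,B], logical=[D,E,A,f,B,f,H,C]
After op 6 (rotate(-1)): offset=2, physical=[f,H,C,D,E,A,f,B], logical=[C,D,E,A,f,B,f,H]

Answer: C,D,E,A,f,B,f,H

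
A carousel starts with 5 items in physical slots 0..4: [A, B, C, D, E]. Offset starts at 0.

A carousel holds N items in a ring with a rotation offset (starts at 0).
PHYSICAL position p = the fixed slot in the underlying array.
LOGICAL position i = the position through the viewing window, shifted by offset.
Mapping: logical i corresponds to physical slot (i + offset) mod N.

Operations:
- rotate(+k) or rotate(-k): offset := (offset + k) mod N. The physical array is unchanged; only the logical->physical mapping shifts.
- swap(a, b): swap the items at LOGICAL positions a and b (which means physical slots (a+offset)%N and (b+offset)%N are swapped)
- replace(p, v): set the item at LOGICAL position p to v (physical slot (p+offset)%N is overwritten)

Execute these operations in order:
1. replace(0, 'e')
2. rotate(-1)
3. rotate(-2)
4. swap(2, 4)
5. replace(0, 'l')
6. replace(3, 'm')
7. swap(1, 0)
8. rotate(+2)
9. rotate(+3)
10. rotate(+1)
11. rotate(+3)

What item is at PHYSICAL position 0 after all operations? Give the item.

Answer: m

Derivation:
After op 1 (replace(0, 'e')): offset=0, physical=[e,B,C,D,E], logical=[e,B,C,D,E]
After op 2 (rotate(-1)): offset=4, physical=[e,B,C,D,E], logical=[E,e,B,C,D]
After op 3 (rotate(-2)): offset=2, physical=[e,B,C,D,E], logical=[C,D,E,e,B]
After op 4 (swap(2, 4)): offset=2, physical=[e,E,C,D,B], logical=[C,D,B,e,E]
After op 5 (replace(0, 'l')): offset=2, physical=[e,E,l,D,B], logical=[l,D,B,e,E]
After op 6 (replace(3, 'm')): offset=2, physical=[m,E,l,D,B], logical=[l,D,B,m,E]
After op 7 (swap(1, 0)): offset=2, physical=[m,E,D,l,B], logical=[D,l,B,m,E]
After op 8 (rotate(+2)): offset=4, physical=[m,E,D,l,B], logical=[B,m,E,D,l]
After op 9 (rotate(+3)): offset=2, physical=[m,E,D,l,B], logical=[D,l,B,m,E]
After op 10 (rotate(+1)): offset=3, physical=[m,E,D,l,B], logical=[l,B,m,E,D]
After op 11 (rotate(+3)): offset=1, physical=[m,E,D,l,B], logical=[E,D,l,B,m]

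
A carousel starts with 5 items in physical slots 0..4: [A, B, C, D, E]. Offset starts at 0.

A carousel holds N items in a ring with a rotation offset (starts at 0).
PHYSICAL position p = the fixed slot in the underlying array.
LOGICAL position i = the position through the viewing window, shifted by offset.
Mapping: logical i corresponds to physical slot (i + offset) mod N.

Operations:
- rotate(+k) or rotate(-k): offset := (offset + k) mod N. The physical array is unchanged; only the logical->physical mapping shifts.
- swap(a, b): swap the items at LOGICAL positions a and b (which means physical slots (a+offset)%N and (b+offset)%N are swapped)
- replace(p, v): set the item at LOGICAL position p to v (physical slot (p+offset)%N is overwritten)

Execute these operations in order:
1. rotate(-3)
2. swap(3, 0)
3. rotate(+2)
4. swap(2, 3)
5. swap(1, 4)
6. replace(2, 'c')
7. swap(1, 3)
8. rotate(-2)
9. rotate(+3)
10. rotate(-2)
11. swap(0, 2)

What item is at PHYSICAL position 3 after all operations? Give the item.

Answer: B

Derivation:
After op 1 (rotate(-3)): offset=2, physical=[A,B,C,D,E], logical=[C,D,E,A,B]
After op 2 (swap(3, 0)): offset=2, physical=[C,B,A,D,E], logical=[A,D,E,C,B]
After op 3 (rotate(+2)): offset=4, physical=[C,B,A,D,E], logical=[E,C,B,A,D]
After op 4 (swap(2, 3)): offset=4, physical=[C,A,B,D,E], logical=[E,C,A,B,D]
After op 5 (swap(1, 4)): offset=4, physical=[D,A,B,C,E], logical=[E,D,A,B,C]
After op 6 (replace(2, 'c')): offset=4, physical=[D,c,B,C,E], logical=[E,D,c,B,C]
After op 7 (swap(1, 3)): offset=4, physical=[B,c,D,C,E], logical=[E,B,c,D,C]
After op 8 (rotate(-2)): offset=2, physical=[B,c,D,C,E], logical=[D,C,E,B,c]
After op 9 (rotate(+3)): offset=0, physical=[B,c,D,C,E], logical=[B,c,D,C,E]
After op 10 (rotate(-2)): offset=3, physical=[B,c,D,C,E], logical=[C,E,B,c,D]
After op 11 (swap(0, 2)): offset=3, physical=[C,c,D,B,E], logical=[B,E,C,c,D]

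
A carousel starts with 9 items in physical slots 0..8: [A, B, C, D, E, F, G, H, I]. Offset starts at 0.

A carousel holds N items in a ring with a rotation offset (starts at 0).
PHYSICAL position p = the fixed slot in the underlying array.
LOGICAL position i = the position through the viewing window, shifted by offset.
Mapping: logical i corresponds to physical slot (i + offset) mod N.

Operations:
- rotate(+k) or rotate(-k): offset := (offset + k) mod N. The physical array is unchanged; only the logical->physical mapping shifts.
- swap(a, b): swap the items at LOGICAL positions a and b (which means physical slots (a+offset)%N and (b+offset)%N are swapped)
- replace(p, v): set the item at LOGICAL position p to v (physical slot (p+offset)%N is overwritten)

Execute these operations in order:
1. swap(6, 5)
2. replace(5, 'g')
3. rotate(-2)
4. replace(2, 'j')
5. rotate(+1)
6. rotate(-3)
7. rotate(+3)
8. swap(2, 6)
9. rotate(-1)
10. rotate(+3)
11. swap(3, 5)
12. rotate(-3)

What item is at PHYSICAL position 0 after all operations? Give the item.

After op 1 (swap(6, 5)): offset=0, physical=[A,B,C,D,E,G,F,H,I], logical=[A,B,C,D,E,G,F,H,I]
After op 2 (replace(5, 'g')): offset=0, physical=[A,B,C,D,E,g,F,H,I], logical=[A,B,C,D,E,g,F,H,I]
After op 3 (rotate(-2)): offset=7, physical=[A,B,C,D,E,g,F,H,I], logical=[H,I,A,B,C,D,E,g,F]
After op 4 (replace(2, 'j')): offset=7, physical=[j,B,C,D,E,g,F,H,I], logical=[H,I,j,B,C,D,E,g,F]
After op 5 (rotate(+1)): offset=8, physical=[j,B,C,D,E,g,F,H,I], logical=[I,j,B,C,D,E,g,F,H]
After op 6 (rotate(-3)): offset=5, physical=[j,B,C,D,E,g,F,H,I], logical=[g,F,H,I,j,B,C,D,E]
After op 7 (rotate(+3)): offset=8, physical=[j,B,C,D,E,g,F,H,I], logical=[I,j,B,C,D,E,g,F,H]
After op 8 (swap(2, 6)): offset=8, physical=[j,g,C,D,E,B,F,H,I], logical=[I,j,g,C,D,E,B,F,H]
After op 9 (rotate(-1)): offset=7, physical=[j,g,C,D,E,B,F,H,I], logical=[H,I,j,g,C,D,E,B,F]
After op 10 (rotate(+3)): offset=1, physical=[j,g,C,D,E,B,F,H,I], logical=[g,C,D,E,B,F,H,I,j]
After op 11 (swap(3, 5)): offset=1, physical=[j,g,C,D,F,B,E,H,I], logical=[g,C,D,F,B,E,H,I,j]
After op 12 (rotate(-3)): offset=7, physical=[j,g,C,D,F,B,E,H,I], logical=[H,I,j,g,C,D,F,B,E]

Answer: j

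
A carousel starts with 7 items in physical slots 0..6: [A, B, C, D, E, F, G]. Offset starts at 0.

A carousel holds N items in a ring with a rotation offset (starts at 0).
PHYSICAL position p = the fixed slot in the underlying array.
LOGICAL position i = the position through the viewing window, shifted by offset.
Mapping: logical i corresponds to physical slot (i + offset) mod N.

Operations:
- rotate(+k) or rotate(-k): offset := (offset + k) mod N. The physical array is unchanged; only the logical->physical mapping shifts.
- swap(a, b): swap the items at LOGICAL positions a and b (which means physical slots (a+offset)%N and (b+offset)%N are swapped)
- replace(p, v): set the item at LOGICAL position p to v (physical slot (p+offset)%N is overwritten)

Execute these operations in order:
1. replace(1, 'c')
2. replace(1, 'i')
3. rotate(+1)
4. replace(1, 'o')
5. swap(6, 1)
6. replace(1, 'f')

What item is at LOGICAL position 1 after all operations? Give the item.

After op 1 (replace(1, 'c')): offset=0, physical=[A,c,C,D,E,F,G], logical=[A,c,C,D,E,F,G]
After op 2 (replace(1, 'i')): offset=0, physical=[A,i,C,D,E,F,G], logical=[A,i,C,D,E,F,G]
After op 3 (rotate(+1)): offset=1, physical=[A,i,C,D,E,F,G], logical=[i,C,D,E,F,G,A]
After op 4 (replace(1, 'o')): offset=1, physical=[A,i,o,D,E,F,G], logical=[i,o,D,E,F,G,A]
After op 5 (swap(6, 1)): offset=1, physical=[o,i,A,D,E,F,G], logical=[i,A,D,E,F,G,o]
After op 6 (replace(1, 'f')): offset=1, physical=[o,i,f,D,E,F,G], logical=[i,f,D,E,F,G,o]

Answer: f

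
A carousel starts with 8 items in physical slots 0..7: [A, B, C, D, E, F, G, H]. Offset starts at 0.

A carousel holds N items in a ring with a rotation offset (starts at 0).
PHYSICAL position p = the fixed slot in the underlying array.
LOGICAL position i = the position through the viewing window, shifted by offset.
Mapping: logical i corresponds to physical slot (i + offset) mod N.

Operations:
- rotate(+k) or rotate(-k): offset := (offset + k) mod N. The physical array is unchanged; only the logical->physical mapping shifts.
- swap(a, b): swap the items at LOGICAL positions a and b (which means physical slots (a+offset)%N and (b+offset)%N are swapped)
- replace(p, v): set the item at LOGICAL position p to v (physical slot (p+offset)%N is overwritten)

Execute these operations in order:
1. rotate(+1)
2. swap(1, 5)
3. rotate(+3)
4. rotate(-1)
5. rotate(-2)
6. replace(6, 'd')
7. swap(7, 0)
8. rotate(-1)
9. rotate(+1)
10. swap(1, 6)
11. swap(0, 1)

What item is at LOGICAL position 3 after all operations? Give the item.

Answer: E

Derivation:
After op 1 (rotate(+1)): offset=1, physical=[A,B,C,D,E,F,G,H], logical=[B,C,D,E,F,G,H,A]
After op 2 (swap(1, 5)): offset=1, physical=[A,B,G,D,E,F,C,H], logical=[B,G,D,E,F,C,H,A]
After op 3 (rotate(+3)): offset=4, physical=[A,B,G,D,E,F,C,H], logical=[E,F,C,H,A,B,G,D]
After op 4 (rotate(-1)): offset=3, physical=[A,B,G,D,E,F,C,H], logical=[D,E,F,C,H,A,B,G]
After op 5 (rotate(-2)): offset=1, physical=[A,B,G,D,E,F,C,H], logical=[B,G,D,E,F,C,H,A]
After op 6 (replace(6, 'd')): offset=1, physical=[A,B,G,D,E,F,C,d], logical=[B,G,D,E,F,C,d,A]
After op 7 (swap(7, 0)): offset=1, physical=[B,A,G,D,E,F,C,d], logical=[A,G,D,E,F,C,d,B]
After op 8 (rotate(-1)): offset=0, physical=[B,A,G,D,E,F,C,d], logical=[B,A,G,D,E,F,C,d]
After op 9 (rotate(+1)): offset=1, physical=[B,A,G,D,E,F,C,d], logical=[A,G,D,E,F,C,d,B]
After op 10 (swap(1, 6)): offset=1, physical=[B,A,d,D,E,F,C,G], logical=[A,d,D,E,F,C,G,B]
After op 11 (swap(0, 1)): offset=1, physical=[B,d,A,D,E,F,C,G], logical=[d,A,D,E,F,C,G,B]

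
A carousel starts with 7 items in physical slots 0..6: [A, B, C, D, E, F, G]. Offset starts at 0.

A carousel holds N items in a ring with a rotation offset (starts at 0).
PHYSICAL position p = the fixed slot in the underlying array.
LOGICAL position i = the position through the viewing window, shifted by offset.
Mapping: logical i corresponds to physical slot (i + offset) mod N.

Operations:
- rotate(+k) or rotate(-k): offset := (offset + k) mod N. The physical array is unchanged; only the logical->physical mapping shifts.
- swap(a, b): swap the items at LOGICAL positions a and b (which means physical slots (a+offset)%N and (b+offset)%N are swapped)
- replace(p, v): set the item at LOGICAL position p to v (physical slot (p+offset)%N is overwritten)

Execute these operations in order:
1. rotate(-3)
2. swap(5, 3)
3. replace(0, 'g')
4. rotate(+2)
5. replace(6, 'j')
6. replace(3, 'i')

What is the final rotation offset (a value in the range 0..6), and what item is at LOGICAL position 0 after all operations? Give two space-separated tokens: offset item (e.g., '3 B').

After op 1 (rotate(-3)): offset=4, physical=[A,B,C,D,E,F,G], logical=[E,F,G,A,B,C,D]
After op 2 (swap(5, 3)): offset=4, physical=[C,B,A,D,E,F,G], logical=[E,F,G,C,B,A,D]
After op 3 (replace(0, 'g')): offset=4, physical=[C,B,A,D,g,F,G], logical=[g,F,G,C,B,A,D]
After op 4 (rotate(+2)): offset=6, physical=[C,B,A,D,g,F,G], logical=[G,C,B,A,D,g,F]
After op 5 (replace(6, 'j')): offset=6, physical=[C,B,A,D,g,j,G], logical=[G,C,B,A,D,g,j]
After op 6 (replace(3, 'i')): offset=6, physical=[C,B,i,D,g,j,G], logical=[G,C,B,i,D,g,j]

Answer: 6 G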